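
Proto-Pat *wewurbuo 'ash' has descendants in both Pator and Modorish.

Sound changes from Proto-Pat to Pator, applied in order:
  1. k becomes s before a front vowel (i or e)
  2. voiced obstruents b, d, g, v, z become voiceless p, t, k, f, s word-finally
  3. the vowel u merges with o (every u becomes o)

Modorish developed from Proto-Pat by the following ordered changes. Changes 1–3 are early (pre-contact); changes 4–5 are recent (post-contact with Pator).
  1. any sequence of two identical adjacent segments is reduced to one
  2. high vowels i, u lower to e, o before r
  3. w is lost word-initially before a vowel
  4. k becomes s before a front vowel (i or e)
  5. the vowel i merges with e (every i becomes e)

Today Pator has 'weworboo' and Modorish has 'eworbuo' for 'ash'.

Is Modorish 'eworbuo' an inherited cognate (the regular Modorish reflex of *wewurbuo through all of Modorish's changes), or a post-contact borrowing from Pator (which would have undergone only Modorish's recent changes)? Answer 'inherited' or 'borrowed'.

inherited

If inherited, *wewurbuo would pass through all of Modorish's changes:
Modorish: start from *wewurbuo.
  rule 1: no change — wewurbuo
  rule 2 (pre-rhotic lowering): wewurbuo → weworbuo
  rule 3 (glide loss): weworbuo → eworbuo
  rule 4: no change — eworbuo
  rule 5: no change — eworbuo
  ⇒ Modorish eworbuo
If borrowed from Pator 'weworboo' after the early changes, it would undergo only the recent ones:
  rule 4 (palatalisation): no change (weworboo)
  rule 5 (vowel merger): no change (weworboo)
  ⇒ as a loan: weworboo
Modorish 'eworbuo' matches the inherited outcome exactly, so it is an inherited cognate, not a loan.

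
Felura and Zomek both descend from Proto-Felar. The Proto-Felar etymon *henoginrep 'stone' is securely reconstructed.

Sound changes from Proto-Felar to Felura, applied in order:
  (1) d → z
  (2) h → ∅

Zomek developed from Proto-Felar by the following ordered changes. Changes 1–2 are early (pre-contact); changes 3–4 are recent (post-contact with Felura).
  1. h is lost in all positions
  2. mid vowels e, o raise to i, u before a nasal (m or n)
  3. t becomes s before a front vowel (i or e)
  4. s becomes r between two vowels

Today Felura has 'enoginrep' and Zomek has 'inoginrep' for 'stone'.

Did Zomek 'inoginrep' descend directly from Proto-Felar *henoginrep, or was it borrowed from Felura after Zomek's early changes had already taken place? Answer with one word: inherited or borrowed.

inherited

If inherited, *henoginrep would pass through all of Zomek's changes:
Zomek: *henoginrep > enoginrep > inoginrep  (by h-loss, pre-nasal raising)
If borrowed from Felura 'enoginrep' after the early changes, it would undergo only the recent ones:
  rule 3 (palatalisation): no change (enoginrep)
  rule 4 (rhotacism): no change (enoginrep)
  ⇒ as a loan: enoginrep
Zomek 'inoginrep' matches the inherited outcome exactly, so it is an inherited cognate, not a loan.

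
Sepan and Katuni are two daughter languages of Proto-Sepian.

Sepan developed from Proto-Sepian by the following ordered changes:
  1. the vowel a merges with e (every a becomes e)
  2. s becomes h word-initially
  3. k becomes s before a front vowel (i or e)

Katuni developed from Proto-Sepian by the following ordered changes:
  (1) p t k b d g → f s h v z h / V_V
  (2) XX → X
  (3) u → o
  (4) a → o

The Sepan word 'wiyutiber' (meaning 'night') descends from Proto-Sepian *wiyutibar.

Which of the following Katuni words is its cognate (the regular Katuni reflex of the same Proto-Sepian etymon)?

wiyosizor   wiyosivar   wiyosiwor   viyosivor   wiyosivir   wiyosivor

Katuni: start from *wiyutibar.
  rule 1 (intervocalic lenition): wiyutibar → wiyusivar
  rule 2: no change — wiyusivar
  rule 3 (vowel merger): wiyusivar → wiyosivar
  rule 4 (vowel merger): wiyosivar → wiyosivor
  ⇒ Katuni wiyosivor

wiyosivor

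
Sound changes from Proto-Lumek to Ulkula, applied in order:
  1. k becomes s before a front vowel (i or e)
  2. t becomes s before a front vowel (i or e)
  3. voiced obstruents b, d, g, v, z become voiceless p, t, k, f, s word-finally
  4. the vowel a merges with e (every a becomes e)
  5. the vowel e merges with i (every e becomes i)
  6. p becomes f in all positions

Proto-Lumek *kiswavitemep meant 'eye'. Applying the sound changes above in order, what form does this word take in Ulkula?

Ulkula: *kiswavitemep > siswavitemep > siswavisemep > siswevisemep > siswivisimip > siswivisimif  (by palatalisation, palatalisation, vowel merger, vowel merger, unconditioned shift)

siswivisimif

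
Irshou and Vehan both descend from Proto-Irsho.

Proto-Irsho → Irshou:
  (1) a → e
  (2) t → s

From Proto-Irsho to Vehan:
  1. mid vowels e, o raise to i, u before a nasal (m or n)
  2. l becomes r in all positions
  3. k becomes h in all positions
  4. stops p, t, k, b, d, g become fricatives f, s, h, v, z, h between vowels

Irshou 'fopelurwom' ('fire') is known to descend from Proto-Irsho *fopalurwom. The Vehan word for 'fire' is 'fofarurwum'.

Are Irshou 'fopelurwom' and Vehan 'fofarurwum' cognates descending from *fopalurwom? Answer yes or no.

yes

Derive the expected Vehan reflex of *fopalurwom:
Vehan: *fopalurwom > fopalurwum > foparurwum > fofarurwum  (by pre-nasal raising, unconditioned shift, intervocalic lenition)
Vehan 'fofarurwum' matches the regular reflex exactly, so the pair is cognate.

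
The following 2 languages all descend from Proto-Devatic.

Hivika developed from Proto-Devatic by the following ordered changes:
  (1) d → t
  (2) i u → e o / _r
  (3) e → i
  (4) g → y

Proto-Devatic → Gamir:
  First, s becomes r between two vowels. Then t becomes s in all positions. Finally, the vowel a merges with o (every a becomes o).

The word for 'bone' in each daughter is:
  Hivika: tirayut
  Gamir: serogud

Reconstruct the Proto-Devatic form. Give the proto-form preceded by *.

*teragud

Position 1: Hivika has t, Gamir has s. Taking the neighbouring segments as reconstructed: Hivika t could go back to *t or *d; Gamir s could go back to *t or *s — the one source consistent with every daughter is *t.
Position 5: Hivika has y, Gamir has g. Gamir preserves g here (none of its changes turn any other segment into g), so the proto-segment is *g.
Continuing position by position gives *teragud; check it forward:
Hivika: *teragud > teragut > tiragut > tirayut  (by unconditioned shift, vowel merger, unconditioned shift)
Gamir: *teragud > seragud > serogud  (by unconditioned shift, vowel merger)
No other proto-form is consistent with every reflex, so the reconstruction is *teragud.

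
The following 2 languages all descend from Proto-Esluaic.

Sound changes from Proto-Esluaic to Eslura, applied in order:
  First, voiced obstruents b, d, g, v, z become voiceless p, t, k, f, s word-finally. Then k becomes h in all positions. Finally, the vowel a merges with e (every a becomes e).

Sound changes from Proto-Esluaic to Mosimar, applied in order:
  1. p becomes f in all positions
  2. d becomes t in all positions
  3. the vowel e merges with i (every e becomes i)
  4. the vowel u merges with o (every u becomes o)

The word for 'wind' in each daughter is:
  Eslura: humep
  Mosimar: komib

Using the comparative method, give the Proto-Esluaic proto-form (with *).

*kumeb

Position 5: Eslura has p, Mosimar has b. Mosimar preserves b here (none of its changes turn any other segment into b), so the proto-segment is *b.
Position 1: Eslura has h, Mosimar has k. Mosimar preserves k here (none of its changes turn any other segment into k), so the proto-segment is *k.
Position 4: Eslura has e, Mosimar has i. Taking the neighbouring segments as reconstructed: Eslura e could go back to *a or *e; Mosimar i could go back to *e or *i — the one source consistent with every daughter is *e.
Continuing position by position gives *kumeb; check it forward:
Eslura: start from *kumeb.
  rule 1 (final devoicing): kumeb → kumep
  rule 2 (unconditioned shift): kumep → humep
  rule 3: no change — humep
  ⇒ Eslura humep
Mosimar: *kumeb > kumib > komib  (by vowel merger, vowel merger)
No other proto-form is consistent with every reflex, so the reconstruction is *kumeb.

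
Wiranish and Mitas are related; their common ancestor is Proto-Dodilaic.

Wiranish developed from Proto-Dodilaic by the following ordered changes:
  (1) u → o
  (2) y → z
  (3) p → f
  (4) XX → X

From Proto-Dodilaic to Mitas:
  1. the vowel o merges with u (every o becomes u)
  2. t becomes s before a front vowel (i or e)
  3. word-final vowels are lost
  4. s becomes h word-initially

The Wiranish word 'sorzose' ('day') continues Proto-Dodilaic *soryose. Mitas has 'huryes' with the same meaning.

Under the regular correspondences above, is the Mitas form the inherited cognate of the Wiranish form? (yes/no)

no

Derive the expected Mitas reflex of *soryose:
Mitas: *soryose
  soryose → suryuse   [vowel merger]
  suryuse (rule 2 does not apply)
  suryuse → suryus   [apocope]
  suryus → huryus   [debuccalisation]
  giving Mitas huryus.
The regular Mitas reflex would be 'huryus', but the attested form is 'huryes'. The correspondence is irregular, so they are not cognates (the Mitas form has a different source).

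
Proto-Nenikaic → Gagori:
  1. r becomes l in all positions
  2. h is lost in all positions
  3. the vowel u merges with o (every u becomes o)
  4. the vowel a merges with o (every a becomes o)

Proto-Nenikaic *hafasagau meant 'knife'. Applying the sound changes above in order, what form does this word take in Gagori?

ofosogoo

Gagori: *hafasagau
  hafasagau (rule 1 does not apply)
  hafasagau → afasagau   [h-loss]
  afasagau → afasagao   [vowel merger]
  afasagao → ofosogoo   [vowel merger]
  giving Gagori ofosogoo.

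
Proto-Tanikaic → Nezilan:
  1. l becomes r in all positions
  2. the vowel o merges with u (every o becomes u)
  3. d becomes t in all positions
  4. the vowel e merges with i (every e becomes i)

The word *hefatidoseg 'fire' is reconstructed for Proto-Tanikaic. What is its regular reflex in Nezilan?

Nezilan: start from *hefatidoseg.
  rule 1: no change — hefatidoseg
  rule 2 (vowel merger): hefatidoseg → hefatiduseg
  rule 3 (unconditioned shift): hefatiduseg → hefatituseg
  rule 4 (vowel merger): hefatituseg → hifatitusig
  ⇒ Nezilan hifatitusig

hifatitusig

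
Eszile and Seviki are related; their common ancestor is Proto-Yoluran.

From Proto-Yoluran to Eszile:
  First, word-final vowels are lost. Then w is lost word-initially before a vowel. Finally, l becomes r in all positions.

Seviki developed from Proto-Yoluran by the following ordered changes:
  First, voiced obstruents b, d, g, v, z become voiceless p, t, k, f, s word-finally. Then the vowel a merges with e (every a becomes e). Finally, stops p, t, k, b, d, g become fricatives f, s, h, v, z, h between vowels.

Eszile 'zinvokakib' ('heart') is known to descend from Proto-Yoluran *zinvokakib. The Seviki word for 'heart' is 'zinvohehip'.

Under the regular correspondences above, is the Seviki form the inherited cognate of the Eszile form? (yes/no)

Derive the expected Seviki reflex of *zinvokakib:
Seviki: start from *zinvokakib.
  rule 1 (final devoicing): zinvokakib → zinvokakip
  rule 2 (vowel merger): zinvokakip → zinvokekip
  rule 3 (intervocalic lenition): zinvokekip → zinvohehip
  ⇒ Seviki zinvohehip
Seviki 'zinvohehip' matches the regular reflex exactly, so the pair is cognate.

yes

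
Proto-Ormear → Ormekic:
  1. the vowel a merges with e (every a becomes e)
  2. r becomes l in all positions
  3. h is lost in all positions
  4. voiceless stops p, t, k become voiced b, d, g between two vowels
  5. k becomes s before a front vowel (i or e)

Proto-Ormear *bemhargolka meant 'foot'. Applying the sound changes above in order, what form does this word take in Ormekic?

Ormekic: start from *bemhargolka.
  rule 1 (vowel merger): bemhargolka → bemhergolke
  rule 2 (unconditioned shift): bemhergolke → bemhelgolke
  rule 3 (h-loss): bemhelgolke → bemelgolke
  rule 4: no change — bemelgolke
  rule 5 (palatalisation): bemelgolke → bemelgolse
  ⇒ Ormekic bemelgolse

bemelgolse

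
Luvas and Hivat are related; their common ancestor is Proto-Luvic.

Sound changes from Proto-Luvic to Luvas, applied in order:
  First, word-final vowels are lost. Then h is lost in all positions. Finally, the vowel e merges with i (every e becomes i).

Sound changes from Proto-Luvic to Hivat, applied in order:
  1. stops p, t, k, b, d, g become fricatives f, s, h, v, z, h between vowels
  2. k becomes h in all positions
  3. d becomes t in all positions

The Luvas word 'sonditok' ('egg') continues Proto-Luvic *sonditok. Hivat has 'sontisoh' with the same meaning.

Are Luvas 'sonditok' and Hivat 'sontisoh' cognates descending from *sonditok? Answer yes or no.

Derive the expected Hivat reflex of *sonditok:
Hivat: *sonditok > sondisok > sondisoh > sontisoh  (by intervocalic lenition, unconditioned shift, unconditioned shift)
Hivat 'sontisoh' matches the regular reflex exactly, so the pair is cognate.

yes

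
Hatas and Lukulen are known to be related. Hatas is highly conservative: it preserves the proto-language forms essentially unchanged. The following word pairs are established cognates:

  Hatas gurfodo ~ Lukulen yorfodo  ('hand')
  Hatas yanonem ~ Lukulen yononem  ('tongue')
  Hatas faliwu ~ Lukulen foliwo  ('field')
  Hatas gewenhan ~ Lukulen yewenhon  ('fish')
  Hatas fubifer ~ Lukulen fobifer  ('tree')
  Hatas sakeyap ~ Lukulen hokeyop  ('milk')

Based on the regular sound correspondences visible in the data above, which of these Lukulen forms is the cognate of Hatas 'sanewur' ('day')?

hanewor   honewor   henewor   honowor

honewor

sakeyap ~ hokeyop — Hatas s corresponds to Lukulen h word-initially before a back vowel.
yanonem ~ yononem, gewenhan ~ yewenhon — Hatas a corresponds to Lukulen o after a consonant, before a nasal.
gurfodo ~ yorfodo — Hatas u corresponds to Lukulen o after a consonant, before r.
Applying these to Hatas 'sanewur':
  sanewur → hanewur   (s→h word-initially before a back vowel)
  hanewur → honewur   (a→o after a consonant, before a nasal)
  honewur → honewor   (u→o after a consonant, before r)
So the Lukulen cognate is 'honewor'.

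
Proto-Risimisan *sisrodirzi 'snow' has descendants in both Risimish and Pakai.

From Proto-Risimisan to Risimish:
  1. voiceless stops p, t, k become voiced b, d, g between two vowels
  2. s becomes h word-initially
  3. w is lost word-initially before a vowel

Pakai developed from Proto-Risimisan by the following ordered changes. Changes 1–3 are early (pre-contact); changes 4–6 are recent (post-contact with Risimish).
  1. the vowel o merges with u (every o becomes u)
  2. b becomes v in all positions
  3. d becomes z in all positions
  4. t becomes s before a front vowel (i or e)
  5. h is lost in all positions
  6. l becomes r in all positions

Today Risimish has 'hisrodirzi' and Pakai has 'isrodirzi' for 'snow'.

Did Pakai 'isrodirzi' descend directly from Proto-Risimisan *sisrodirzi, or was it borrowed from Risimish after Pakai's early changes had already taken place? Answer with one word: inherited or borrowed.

borrowed

If inherited, *sisrodirzi would pass through all of Pakai's changes:
Pakai: start from *sisrodirzi.
  rule 1 (vowel merger): sisrodirzi → sisrudirzi
  rule 2: no change — sisrudirzi
  rule 3 (unconditioned shift): sisrudirzi → sisruzirzi
  rule 4: no change — sisruzirzi
  rule 5: no change — sisruzirzi
  rule 6: no change — sisruzirzi
  ⇒ Pakai sisruzirzi
If borrowed from Risimish 'hisrodirzi' after the early changes, it would undergo only the recent ones:
  rule 4 (palatalisation): no change (hisrodirzi)
  rule 5 (h-loss): hisrodirzi → isrodirzi
  rule 6 (unconditioned shift): no change (isrodirzi)
  ⇒ as a loan: isrodirzi
Pakai 'isrodirzi' matches the loan outcome 'isrodirzi', not the inherited 'sisruzirzi' — it skipped the early Pakai changes, so it was borrowed from Risimish.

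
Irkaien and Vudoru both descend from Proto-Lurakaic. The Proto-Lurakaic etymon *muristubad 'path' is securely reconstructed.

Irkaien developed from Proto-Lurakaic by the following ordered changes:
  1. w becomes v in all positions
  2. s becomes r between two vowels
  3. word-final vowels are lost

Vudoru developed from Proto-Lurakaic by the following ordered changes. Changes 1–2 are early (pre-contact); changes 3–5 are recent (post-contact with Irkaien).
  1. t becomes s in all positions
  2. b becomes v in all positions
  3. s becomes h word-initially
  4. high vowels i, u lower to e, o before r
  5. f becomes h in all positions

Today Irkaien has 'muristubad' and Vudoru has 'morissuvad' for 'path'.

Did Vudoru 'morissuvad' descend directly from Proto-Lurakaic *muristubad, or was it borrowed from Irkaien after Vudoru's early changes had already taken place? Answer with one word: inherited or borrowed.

If inherited, *muristubad would pass through all of Vudoru's changes:
Vudoru: start from *muristubad.
  rule 1 (unconditioned shift): muristubad → murissubad
  rule 2 (unconditioned shift): murissubad → murissuvad
  rule 3: no change — murissuvad
  rule 4 (pre-rhotic lowering): murissuvad → morissuvad
  rule 5: no change — morissuvad
  ⇒ Vudoru morissuvad
If borrowed from Irkaien 'muristubad' after the early changes, it would undergo only the recent ones:
  rule 3 (debuccalisation): no change (muristubad)
  rule 4 (pre-rhotic lowering): muristubad → moristubad
  rule 5 (unconditioned shift): no change (moristubad)
  ⇒ as a loan: moristubad
Vudoru 'morissuvad' matches the inherited outcome exactly, so it is an inherited cognate, not a loan.

inherited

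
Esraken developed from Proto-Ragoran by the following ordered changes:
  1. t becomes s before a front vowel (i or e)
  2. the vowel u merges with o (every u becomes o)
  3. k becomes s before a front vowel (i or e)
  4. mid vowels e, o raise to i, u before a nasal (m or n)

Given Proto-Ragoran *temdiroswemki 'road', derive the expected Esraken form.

Esraken: *temdiroswemki
  temdiroswemki → semdiroswemki   [palatalisation]
  semdiroswemki (rule 2 does not apply)
  semdiroswemki → semdiroswemsi   [palatalisation]
  semdiroswemsi → simdiroswimsi   [pre-nasal raising]
  giving Esraken simdiroswimsi.

simdiroswimsi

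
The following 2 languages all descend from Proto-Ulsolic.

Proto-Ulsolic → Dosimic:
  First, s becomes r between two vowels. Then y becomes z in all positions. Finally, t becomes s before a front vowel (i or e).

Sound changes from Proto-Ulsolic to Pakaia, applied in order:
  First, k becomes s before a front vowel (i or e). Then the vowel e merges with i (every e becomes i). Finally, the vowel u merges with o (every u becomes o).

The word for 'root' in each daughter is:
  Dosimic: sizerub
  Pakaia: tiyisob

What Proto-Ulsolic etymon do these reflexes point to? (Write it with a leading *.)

Position 5: Dosimic has r, Pakaia has s. Taking the neighbouring segments as reconstructed: Dosimic r could go back to *s or *r; Pakaia s can only go back to *s — the one source consistent with every daughter is *s.
Position 1: Dosimic has s, Pakaia has t. Pakaia preserves t here (none of its changes turn any other segment into t), so the proto-segment is *t.
Position 4: Dosimic has e, Pakaia has i. Dosimic preserves e here (none of its changes turn any other segment into e), so the proto-segment is *e.
Continuing position by position gives *tiyesub; check it forward:
Dosimic: start from *tiyesub.
  rule 1 (rhotacism): tiyesub → tiyerub
  rule 2 (unconditioned shift): tiyerub → tizerub
  rule 3 (palatalisation): tizerub → sizerub
  ⇒ Dosimic sizerub
Pakaia: *tiyesub > tiyisub > tiyisob  (by vowel merger, vowel merger)
Only *tiyesub yields all of Dosimic sizerub, Pakaia tiyisob.

*tiyesub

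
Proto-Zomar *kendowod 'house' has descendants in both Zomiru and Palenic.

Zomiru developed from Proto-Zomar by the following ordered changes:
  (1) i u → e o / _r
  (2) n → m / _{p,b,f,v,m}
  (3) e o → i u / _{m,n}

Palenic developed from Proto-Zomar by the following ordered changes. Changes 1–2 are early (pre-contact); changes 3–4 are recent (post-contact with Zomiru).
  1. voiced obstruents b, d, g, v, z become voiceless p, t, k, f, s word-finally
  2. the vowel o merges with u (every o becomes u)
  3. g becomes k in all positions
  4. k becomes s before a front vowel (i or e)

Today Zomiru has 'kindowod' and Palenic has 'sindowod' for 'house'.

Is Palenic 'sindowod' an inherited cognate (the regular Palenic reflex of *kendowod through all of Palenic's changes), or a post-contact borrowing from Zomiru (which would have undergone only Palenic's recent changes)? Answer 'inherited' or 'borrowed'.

If inherited, *kendowod would pass through all of Palenic's changes:
Palenic: *kendowod
  kendowod → kendowot   [final devoicing]
  kendowot → kenduwut   [vowel merger]
  kenduwut (rule 3 does not apply)
  kenduwut → senduwut   [palatalisation]
  giving Palenic senduwut.
If borrowed from Zomiru 'kindowod' after the early changes, it would undergo only the recent ones:
  rule 3 (unconditioned shift): no change (kindowod)
  rule 4 (palatalisation): kindowod → sindowod
  ⇒ as a loan: sindowod
Palenic 'sindowod' matches the loan outcome 'sindowod', not the inherited 'senduwut' — it skipped the early Palenic changes, so it was borrowed from Zomiru.

borrowed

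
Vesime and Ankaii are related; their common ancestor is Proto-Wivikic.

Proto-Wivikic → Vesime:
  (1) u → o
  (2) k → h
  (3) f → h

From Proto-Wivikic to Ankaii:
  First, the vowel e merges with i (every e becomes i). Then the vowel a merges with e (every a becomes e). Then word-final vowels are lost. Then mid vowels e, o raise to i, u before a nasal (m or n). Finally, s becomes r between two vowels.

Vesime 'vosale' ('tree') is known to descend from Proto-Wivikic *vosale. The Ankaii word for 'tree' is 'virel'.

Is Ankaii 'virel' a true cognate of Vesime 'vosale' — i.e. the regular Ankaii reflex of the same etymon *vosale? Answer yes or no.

no

Derive the expected Ankaii reflex of *vosale:
Ankaii: *vosale
  vosale → vosali   [vowel merger]
  vosali → voseli   [vowel merger]
  voseli → vosel   [apocope]
  vosel (rule 4 does not apply)
  vosel → vorel   [rhotacism]
  giving Ankaii vorel.
The regular Ankaii reflex would be 'vorel', but the attested form is 'virel'. The correspondence is irregular, so they are not cognates (the Ankaii form has a different source).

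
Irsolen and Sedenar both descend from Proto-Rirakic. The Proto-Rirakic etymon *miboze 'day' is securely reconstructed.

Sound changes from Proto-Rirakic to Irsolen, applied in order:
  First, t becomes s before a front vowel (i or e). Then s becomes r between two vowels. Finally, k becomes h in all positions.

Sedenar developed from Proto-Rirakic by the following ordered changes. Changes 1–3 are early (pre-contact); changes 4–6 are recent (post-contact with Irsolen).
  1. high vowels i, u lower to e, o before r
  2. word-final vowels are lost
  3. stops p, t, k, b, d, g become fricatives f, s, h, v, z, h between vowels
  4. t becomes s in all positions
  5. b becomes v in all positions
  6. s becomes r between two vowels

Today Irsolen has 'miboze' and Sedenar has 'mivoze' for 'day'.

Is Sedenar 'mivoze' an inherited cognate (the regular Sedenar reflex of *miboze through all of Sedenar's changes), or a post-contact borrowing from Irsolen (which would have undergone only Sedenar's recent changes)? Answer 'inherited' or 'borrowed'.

borrowed

If inherited, *miboze would pass through all of Sedenar's changes:
Sedenar: *miboze > miboz > mivoz  (by apocope, intervocalic lenition)
If borrowed from Irsolen 'miboze' after the early changes, it would undergo only the recent ones:
  rule 4 (unconditioned shift): no change (miboze)
  rule 5 (unconditioned shift): miboze → mivoze
  rule 6 (rhotacism): no change (mivoze)
  ⇒ as a loan: mivoze
Sedenar 'mivoze' matches the loan outcome 'mivoze', not the inherited 'mivoz' — it skipped the early Sedenar changes, so it was borrowed from Irsolen.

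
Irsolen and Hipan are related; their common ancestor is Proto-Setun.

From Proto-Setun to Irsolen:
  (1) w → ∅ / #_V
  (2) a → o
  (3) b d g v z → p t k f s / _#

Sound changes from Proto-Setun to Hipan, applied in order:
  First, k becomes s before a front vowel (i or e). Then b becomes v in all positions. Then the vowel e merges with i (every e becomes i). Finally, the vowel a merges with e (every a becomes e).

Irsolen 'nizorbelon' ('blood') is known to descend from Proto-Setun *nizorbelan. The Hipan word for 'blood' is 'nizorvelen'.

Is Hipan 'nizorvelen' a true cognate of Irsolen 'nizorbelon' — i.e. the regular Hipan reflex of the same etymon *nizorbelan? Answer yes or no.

no

Derive the expected Hipan reflex of *nizorbelan:
Hipan: *nizorbelan > nizorvelan > nizorvilan > nizorvilen  (by unconditioned shift, vowel merger, vowel merger)
The regular Hipan reflex would be 'nizorvilen', but the attested form is 'nizorvelen'. The correspondence is irregular, so they are not cognates (the Hipan form has a different source).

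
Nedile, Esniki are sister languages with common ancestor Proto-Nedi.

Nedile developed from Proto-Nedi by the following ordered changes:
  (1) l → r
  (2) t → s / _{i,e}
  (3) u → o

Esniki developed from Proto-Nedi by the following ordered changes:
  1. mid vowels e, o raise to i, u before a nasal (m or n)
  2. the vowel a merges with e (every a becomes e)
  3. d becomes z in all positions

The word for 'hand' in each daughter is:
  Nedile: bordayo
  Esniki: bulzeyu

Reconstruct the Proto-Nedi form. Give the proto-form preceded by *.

Position 7: Nedile has o, Esniki has u. Taking the neighbouring segments as reconstructed: Nedile o could go back to *o or *u; Esniki u can only go back to *u — the one source consistent with every daughter is *u.
Position 3: Nedile has r, Esniki has l. Esniki preserves l here (none of its changes turn any other segment into l), so the proto-segment is *l.
Verify the candidate proto-form against each daughter:
Nedile: *buldayu > burdayu > bordayo  (by unconditioned shift, vowel merger)
Esniki: *buldayu > buldeyu > bulzeyu  (by vowel merger, unconditioned shift)
*buldayu is the unique common source.

*buldayu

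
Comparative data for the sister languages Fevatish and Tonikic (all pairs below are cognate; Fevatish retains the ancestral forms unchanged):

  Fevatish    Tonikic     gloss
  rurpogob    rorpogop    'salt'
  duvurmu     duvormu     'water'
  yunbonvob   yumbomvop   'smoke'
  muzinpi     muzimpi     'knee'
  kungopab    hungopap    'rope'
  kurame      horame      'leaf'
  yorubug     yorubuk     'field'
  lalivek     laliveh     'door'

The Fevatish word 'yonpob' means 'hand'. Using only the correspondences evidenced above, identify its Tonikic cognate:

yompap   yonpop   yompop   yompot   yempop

muzinpi ~ muzimpi — Fevatish n corresponds to Tonikic m after a vowel, before a labial obstruent.
rurpogob ~ rorpogop, yunbonvob ~ yumbomvop — Fevatish b corresponds to Tonikic p word-finally.
Applying these to Fevatish 'yonpob':
  yonpob → yompob   (n→m after a vowel, before a labial obstruent)
  yompob → yompop   (b→p word-finally)
So the Tonikic cognate is 'yompop'.

yompop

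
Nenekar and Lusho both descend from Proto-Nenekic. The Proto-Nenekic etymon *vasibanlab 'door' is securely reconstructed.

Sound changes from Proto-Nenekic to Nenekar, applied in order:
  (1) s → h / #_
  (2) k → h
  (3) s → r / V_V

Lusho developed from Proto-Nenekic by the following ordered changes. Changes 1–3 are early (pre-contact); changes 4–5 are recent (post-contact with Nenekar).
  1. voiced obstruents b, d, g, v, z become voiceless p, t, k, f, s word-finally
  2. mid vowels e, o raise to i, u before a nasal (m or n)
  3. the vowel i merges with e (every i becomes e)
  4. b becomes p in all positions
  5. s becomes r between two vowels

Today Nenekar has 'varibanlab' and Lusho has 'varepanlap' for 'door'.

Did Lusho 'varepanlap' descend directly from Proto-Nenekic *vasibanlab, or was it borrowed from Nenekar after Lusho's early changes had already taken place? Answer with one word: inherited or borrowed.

If inherited, *vasibanlab would pass through all of Lusho's changes:
Lusho: *vasibanlab
  vasibanlab → vasibanlap   [final devoicing]
  vasibanlap (rule 2 does not apply)
  vasibanlap → vasebanlap   [vowel merger]
  vasebanlap → vasepanlap   [unconditioned shift]
  vasepanlap → varepanlap   [rhotacism]
  giving Lusho varepanlap.
If borrowed from Nenekar 'varibanlab' after the early changes, it would undergo only the recent ones:
  rule 4 (unconditioned shift): varibanlab → varipanlap
  rule 5 (rhotacism): no change (varipanlap)
  ⇒ as a loan: varipanlap
Lusho 'varepanlap' matches the inherited outcome exactly, so it is an inherited cognate, not a loan.

inherited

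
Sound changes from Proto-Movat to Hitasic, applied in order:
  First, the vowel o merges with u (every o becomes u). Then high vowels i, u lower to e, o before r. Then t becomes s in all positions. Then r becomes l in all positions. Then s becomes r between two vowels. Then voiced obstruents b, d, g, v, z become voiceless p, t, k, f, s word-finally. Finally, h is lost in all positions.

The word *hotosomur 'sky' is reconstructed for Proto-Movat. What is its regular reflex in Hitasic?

Hitasic: *hotosomur > hutusumur > hutusumor > hususumor > hususumol > hururumol > ururumol  (by vowel merger, pre-rhotic lowering, unconditioned shift, unconditioned shift, rhotacism, h-loss)

ururumol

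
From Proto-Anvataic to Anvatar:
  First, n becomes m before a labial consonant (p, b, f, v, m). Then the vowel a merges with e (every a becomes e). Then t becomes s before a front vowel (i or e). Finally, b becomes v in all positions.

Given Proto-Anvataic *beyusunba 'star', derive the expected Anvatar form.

veyusumve

Anvatar: start from *beyusunba.
  rule 1 (nasal place assimilation): beyusunba → beyusumba
  rule 2 (vowel merger): beyusumba → beyusumbe
  rule 3: no change — beyusumbe
  rule 4 (unconditioned shift): beyusumbe → veyusumve
  ⇒ Anvatar veyusumve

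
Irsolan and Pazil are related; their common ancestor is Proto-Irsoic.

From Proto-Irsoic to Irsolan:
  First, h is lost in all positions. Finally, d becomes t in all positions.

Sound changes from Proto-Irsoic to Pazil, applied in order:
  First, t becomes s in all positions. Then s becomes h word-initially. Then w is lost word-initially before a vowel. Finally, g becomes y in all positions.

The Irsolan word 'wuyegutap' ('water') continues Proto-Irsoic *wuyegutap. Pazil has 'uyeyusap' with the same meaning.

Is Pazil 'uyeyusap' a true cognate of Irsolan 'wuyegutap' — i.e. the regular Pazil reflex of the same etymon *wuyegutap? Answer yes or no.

yes

Derive the expected Pazil reflex of *wuyegutap:
Pazil: *wuyegutap > wuyegusap > uyegusap > uyeyusap  (by unconditioned shift, glide loss, unconditioned shift)
Pazil 'uyeyusap' matches the regular reflex exactly, so the pair is cognate.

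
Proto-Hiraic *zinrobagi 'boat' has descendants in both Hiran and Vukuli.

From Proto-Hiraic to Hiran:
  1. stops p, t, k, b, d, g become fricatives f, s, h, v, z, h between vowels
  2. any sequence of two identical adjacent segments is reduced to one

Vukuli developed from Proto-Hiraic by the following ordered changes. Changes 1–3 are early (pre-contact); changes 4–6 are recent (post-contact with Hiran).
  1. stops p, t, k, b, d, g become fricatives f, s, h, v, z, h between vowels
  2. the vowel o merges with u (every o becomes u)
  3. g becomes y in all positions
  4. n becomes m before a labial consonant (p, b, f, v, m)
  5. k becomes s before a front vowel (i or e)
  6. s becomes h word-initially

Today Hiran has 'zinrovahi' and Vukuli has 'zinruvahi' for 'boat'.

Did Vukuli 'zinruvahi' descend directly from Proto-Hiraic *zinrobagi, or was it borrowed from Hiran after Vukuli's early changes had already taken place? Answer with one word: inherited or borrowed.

If inherited, *zinrobagi would pass through all of Vukuli's changes:
Vukuli: *zinrobagi > zinrovahi > zinruvahi  (by intervocalic lenition, vowel merger)
If borrowed from Hiran 'zinrovahi' after the early changes, it would undergo only the recent ones:
  rule 4 (nasal place assimilation): no change (zinrovahi)
  rule 5 (palatalisation): no change (zinrovahi)
  rule 6 (debuccalisation): no change (zinrovahi)
  ⇒ as a loan: zinrovahi
Vukuli 'zinruvahi' matches the inherited outcome exactly, so it is an inherited cognate, not a loan.

inherited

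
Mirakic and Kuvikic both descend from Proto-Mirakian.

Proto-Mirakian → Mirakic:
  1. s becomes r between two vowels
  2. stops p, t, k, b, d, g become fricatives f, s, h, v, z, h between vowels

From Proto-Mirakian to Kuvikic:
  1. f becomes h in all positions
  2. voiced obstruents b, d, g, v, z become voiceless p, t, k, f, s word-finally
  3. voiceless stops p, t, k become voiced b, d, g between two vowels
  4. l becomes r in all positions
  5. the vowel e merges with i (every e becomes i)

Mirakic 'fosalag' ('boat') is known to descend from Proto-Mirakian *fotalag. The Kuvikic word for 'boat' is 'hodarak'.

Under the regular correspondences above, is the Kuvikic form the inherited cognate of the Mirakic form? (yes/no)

yes

Derive the expected Kuvikic reflex of *fotalag:
Kuvikic: *fotalag
  fotalag → hotalag   [unconditioned shift]
  hotalag → hotalak   [final devoicing]
  hotalak → hodalak   [intervocalic voicing]
  hodalak → hodarak   [unconditioned shift]
  hodarak (rule 5 does not apply)
  giving Kuvikic hodarak.
Kuvikic 'hodarak' matches the regular reflex exactly, so the pair is cognate.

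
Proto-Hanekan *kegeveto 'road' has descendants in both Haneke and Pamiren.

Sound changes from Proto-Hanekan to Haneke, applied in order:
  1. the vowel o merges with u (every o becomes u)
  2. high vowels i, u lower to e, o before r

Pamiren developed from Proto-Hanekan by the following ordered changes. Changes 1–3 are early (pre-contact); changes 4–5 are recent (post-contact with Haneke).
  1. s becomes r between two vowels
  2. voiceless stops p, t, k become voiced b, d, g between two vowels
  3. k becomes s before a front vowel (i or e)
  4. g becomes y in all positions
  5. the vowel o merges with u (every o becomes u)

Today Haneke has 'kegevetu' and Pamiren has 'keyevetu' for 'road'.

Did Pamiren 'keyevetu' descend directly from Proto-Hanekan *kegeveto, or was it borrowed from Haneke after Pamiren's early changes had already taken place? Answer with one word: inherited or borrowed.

borrowed

If inherited, *kegeveto would pass through all of Pamiren's changes:
Pamiren: *kegeveto
  kegeveto (rule 1 does not apply)
  kegeveto → kegevedo   [intervocalic voicing]
  kegevedo → segevedo   [palatalisation]
  segevedo → seyevedo   [unconditioned shift]
  seyevedo → seyevedu   [vowel merger]
  giving Pamiren seyevedu.
If borrowed from Haneke 'kegevetu' after the early changes, it would undergo only the recent ones:
  rule 4 (unconditioned shift): kegevetu → keyevetu
  rule 5 (vowel merger): no change (keyevetu)
  ⇒ as a loan: keyevetu
Pamiren 'keyevetu' matches the loan outcome 'keyevetu', not the inherited 'seyevedu' — it skipped the early Pamiren changes, so it was borrowed from Haneke.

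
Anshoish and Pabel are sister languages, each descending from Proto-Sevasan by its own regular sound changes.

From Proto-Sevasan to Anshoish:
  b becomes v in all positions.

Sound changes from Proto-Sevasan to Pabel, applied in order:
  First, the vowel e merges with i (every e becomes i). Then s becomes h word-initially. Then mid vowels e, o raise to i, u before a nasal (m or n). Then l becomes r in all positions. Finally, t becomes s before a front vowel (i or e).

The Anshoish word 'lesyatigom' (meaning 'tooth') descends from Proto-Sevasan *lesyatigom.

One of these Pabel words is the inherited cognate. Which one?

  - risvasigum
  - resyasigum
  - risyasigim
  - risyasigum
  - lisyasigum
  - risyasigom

risyasigum

Pabel: *lesyatigom
  lesyatigom → lisyatigom   [vowel merger]
  lisyatigom (rule 2 does not apply)
  lisyatigom → lisyatigum   [pre-nasal raising]
  lisyatigum → risyatigum   [unconditioned shift]
  risyatigum → risyasigum   [palatalisation]
  giving Pabel risyasigum.
Only 'risyasigum' matches the regular Pabel development of *lesyatigom.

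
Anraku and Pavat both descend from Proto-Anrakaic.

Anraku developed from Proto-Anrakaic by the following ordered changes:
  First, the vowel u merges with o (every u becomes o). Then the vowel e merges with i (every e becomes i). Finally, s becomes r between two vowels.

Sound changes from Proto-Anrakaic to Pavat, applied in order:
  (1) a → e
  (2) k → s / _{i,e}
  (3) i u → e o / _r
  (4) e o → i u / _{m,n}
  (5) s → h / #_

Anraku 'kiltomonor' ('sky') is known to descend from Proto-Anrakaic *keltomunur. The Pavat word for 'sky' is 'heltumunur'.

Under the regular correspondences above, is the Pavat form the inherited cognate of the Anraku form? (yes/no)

Derive the expected Pavat reflex of *keltomunur:
Pavat: start from *keltomunur.
  rule 1: no change — keltomunur
  rule 2 (palatalisation): keltomunur → seltomunur
  rule 3 (pre-rhotic lowering): seltomunur → seltomunor
  rule 4 (pre-nasal raising): seltomunor → seltumunor
  rule 5 (debuccalisation): seltumunor → heltumunor
  ⇒ Pavat heltumunor
The regular Pavat reflex would be 'heltumunor', but the attested form is 'heltumunur'. The correspondence is irregular, so they are not cognates (the Pavat form has a different source).

no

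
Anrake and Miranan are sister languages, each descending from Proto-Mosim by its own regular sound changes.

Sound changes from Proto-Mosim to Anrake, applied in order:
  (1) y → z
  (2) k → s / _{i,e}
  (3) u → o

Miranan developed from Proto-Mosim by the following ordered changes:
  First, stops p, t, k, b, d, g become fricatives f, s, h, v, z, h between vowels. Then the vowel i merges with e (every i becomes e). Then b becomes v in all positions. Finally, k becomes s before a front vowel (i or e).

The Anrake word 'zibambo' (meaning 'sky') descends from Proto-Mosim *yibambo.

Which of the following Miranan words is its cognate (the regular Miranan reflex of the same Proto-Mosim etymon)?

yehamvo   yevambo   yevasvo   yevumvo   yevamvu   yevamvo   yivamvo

yevamvo

Miranan: *yibambo
  yibambo → yivambo   [intervocalic lenition]
  yivambo → yevambo   [vowel merger]
  yevambo → yevamvo   [unconditioned shift]
  yevamvo (rule 4 does not apply)
  giving Miranan yevamvo.
The other candidates each miss or misapply at least one Miranan change.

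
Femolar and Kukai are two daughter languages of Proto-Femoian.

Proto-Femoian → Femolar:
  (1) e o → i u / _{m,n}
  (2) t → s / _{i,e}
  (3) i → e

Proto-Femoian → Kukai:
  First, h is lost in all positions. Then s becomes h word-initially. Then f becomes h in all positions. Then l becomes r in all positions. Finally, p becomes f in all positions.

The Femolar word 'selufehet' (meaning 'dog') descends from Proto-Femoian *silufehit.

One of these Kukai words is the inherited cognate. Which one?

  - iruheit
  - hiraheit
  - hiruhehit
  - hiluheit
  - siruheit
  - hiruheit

hiruheit

Kukai: *silufehit
  silufehit → silufeit   [h-loss]
  silufeit → hilufeit   [debuccalisation]
  hilufeit → hiluheit   [unconditioned shift]
  hiluheit → hiruheit   [unconditioned shift]
  hiruheit (rule 5 does not apply)
  giving Kukai hiruheit.
Only 'hiruheit' matches the regular Kukai development of *silufehit.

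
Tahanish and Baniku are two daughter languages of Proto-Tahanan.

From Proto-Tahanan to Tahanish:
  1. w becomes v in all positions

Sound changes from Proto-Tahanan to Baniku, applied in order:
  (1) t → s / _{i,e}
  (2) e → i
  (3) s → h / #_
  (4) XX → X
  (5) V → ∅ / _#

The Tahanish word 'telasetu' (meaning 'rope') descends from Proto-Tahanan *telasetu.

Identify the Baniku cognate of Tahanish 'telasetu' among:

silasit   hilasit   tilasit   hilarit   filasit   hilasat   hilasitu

hilasit

Baniku: *telasetu
  telasetu → selasetu   [palatalisation]
  selasetu → silasitu   [vowel merger]
  silasitu → hilasitu   [debuccalisation]
  hilasitu (rule 4 does not apply)
  hilasitu → hilasit   [apocope]
  giving Baniku hilasit.
Only 'hilasit' matches the regular Baniku development of *telasetu.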